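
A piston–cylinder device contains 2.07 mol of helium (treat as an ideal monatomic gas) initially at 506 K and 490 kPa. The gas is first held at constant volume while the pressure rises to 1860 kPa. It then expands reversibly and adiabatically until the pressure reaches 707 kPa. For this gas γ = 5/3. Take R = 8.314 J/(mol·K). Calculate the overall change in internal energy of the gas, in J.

V₁ = nRT₁/P₁ = 2.07×8.314×506/490 = 17.8 L.
Step 1 — Isochoric: V stays 17.8 L; P/T = const ⇒ T₂ = 1920 K, P₂ = 1860 kPa.
W = 0 (no volume change).
ΔU = nCvΔT = 2.07×12.5×(1920−506) = 36500 J.
Q = ΔU = 36500 J.
State after step 1: P = 1860 kPa, V = 17.8 L, T = 1920 K.
Step 2 — Adiabatic: T₂/T₁ = (P₂/P₁)^((γ−1)/γ) ⇒ T₂ = 1920×(0.380)^0.400 = 1300 K; V₂ = 31.8 L.
ΔU = nCvΔT = 2.07×12.5×(1300−1920) = -15900 J.
Q = 0 for an adiabatic process, so W = −ΔU = 15900 J.
Net over both steps: W = 15900 J, Q = 36500 J, ΔU = 20600 J.

20600 J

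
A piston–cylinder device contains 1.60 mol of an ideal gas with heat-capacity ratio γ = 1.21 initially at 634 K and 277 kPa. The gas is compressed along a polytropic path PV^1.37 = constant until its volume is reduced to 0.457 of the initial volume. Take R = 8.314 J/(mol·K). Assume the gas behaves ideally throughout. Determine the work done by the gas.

-7660 J

V₁ = nRT₁/P₁ = 1.60×8.314×634/277 = 30.4 L.
Polytropic n=1.37: T₂ = T₁(V₁/V₂)^(n−1) = 634×(2.19)^0.37 = 847 K; P₂ = P₁(V₁/V₂)^n = 810 kPa.
W = (P₁V₁−P₂V₂)/(n−1) = (277×30.4−810×13.9)/0.37 = -7660 J.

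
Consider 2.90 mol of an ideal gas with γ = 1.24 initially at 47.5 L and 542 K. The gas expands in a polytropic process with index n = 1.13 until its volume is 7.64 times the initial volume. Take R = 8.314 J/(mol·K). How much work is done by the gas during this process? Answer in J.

P₁ = nRT₁/V₁ = 2.90×8.314×542/47.5 = 275 kPa.
Polytropic n=1.13: T₂ = T₁(V₁/V₂)^(n−1) = 542×(0.131)^0.13 = 416 K; P₂ = P₁(V₁/V₂)^n = 27.6 kPa.
W = (P₁V₁−P₂V₂)/(n−1) = (275×47.5−27.6×363)/0.13 = 23400 J.

23400 J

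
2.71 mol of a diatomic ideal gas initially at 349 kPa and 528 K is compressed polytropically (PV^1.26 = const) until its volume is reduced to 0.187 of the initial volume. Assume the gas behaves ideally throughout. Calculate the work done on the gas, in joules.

V₁ = nRT₁/P₁ = 2.71×8.314×528/349 = 34.1 L.
Polytropic n=1.26: T₂ = T₁(V₁/V₂)^(n−1) = 528×(5.35)^0.26 = 816 K; P₂ = P₁(V₁/V₂)^n = 2890 kPa.
W = (P₁V₁−P₂V₂)/(n−1) = (349×34.1−2890×6.37)/0.26 = -25000 J.
Work done on the gas = −W_by = 25000 J.

25000 J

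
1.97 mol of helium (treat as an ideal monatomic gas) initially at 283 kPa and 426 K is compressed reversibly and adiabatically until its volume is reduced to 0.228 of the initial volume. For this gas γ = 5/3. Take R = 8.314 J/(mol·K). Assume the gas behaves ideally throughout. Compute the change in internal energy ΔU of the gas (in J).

V₁ = nRT₁/P₁ = 1.97×8.314×426/283 = 24.7 L.
Adiabatic: TV^(γ−1) = const ⇒ T₂ = 426×(4.39)^0.667 = 1140 K; PV^γ = const ⇒ P₂ = 3330 kPa.
For an ideal gas ΔU = nCvΔT with Cv = (3/2)R = 12.5 J/(mol·K).
ΔU = 1.97×12.5×(1140−426) = 17600 J.

17600 J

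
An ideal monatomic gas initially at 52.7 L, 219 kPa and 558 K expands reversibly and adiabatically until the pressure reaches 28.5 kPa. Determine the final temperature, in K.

247 K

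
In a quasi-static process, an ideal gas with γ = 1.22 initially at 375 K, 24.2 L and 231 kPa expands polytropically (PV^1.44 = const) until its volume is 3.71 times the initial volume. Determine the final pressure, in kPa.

Polytropic n=1.44: T₂ = T₁(V₁/V₂)^(n−1) = 375×(0.270)^0.44 = 211 K; P₂ = P₁(V₁/V₂)^n = 35.0 kPa.

35.0 kPa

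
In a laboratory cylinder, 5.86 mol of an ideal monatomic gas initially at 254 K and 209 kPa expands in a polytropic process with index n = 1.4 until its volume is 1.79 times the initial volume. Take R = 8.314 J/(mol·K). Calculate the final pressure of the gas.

92.5 kPa

V₁ = nRT₁/P₁ = 5.86×8.314×254/209 = 59.2 L.
Polytropic n=1.4: T₂ = T₁(V₁/V₂)^(n−1) = 254×(0.559)^0.40 = 201 K; P₂ = P₁(V₁/V₂)^n = 92.5 kPa.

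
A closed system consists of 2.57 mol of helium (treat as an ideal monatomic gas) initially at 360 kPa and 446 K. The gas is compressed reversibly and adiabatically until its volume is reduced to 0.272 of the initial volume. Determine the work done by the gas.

-19800 J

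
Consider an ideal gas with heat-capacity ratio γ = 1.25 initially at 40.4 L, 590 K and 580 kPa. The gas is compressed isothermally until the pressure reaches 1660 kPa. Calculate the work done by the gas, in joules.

n = P₁V₁/(RT₁) = 580×40.4/(8.314×590) = 4.78 mol.
Isothermal: T stays 590 K; PV = const ⇒ V₂ = 14.1 L, P₂ = 1660 kPa.
W = nRT ln(V₂/V₁) = 4.78×8.314×590×ln(0.349) = -24600 J.

-24600 J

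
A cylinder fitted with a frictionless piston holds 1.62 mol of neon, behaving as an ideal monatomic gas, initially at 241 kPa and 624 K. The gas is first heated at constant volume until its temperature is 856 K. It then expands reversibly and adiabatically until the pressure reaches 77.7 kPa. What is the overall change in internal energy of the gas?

-2920 J

V₁ = nRT₁/P₁ = 1.62×8.314×624/241 = 34.9 L.
Step 1 — Isochoric: V stays 34.9 L; P/T = const ⇒ T₂ = 856 K, P₂ = 331 kPa.
W = 0 (no volume change).
ΔU = nCvΔT = 1.62×12.5×(856−624) = 4690 J.
Q = ΔU = 4690 J.
State after step 1: P = 331 kPa, V = 34.9 L, T = 856 K.
Step 2 — Adiabatic: T₂/T₁ = (P₂/P₁)^((γ−1)/γ) ⇒ T₂ = 856×(0.235)^0.400 = 480 K; V₂ = 83.1 L.
ΔU = nCvΔT = 1.62×12.5×(480−856) = -7600 J.
Q = 0 for an adiabatic process, so W = −ΔU = 7600 J.
Net over both steps: W = 7600 J, Q = 4690 J, ΔU = -2920 J.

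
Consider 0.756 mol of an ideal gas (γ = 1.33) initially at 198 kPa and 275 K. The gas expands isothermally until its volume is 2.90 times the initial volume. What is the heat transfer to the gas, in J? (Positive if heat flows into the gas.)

V₁ = nRT₁/P₁ = 0.756×8.314×275/198 = 8.73 L.
Isothermal: T stays 275 K; PV = const ⇒ V₂ = 25.3 L, P₂ = 68.3 kPa.
ΔU = 0 (ideal gas, T constant).
W = nRT ln(V₂/V₁) = 0.756×8.314×275×ln(2.90) = 1840 J.
Q = ΔU + W = 1840 J.

1840 J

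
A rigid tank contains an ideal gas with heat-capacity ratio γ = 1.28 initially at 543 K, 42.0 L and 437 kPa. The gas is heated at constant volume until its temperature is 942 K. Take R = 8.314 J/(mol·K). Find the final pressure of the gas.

Isochoric: V stays 42.0 L; P/T = const ⇒ T₂ = 942 K, P₂ = 758 kPa.

758 kPa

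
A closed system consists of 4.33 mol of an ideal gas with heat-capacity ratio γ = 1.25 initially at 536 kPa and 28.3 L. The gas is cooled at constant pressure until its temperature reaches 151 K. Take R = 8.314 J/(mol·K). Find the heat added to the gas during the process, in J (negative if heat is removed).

-48700 J

T₁ = P₁V₁/(nR) = 536×28.3/(4.33×8.314) = 421 K.
Isobaric: P stays 536 kPa; V/T = const ⇒ T₂ = 151 K, V₂ = 10.1 L.
W = PΔV = 536×(10.1−28.3) kPa·L = -9730 J.
ΔU = nCvΔT = 4.33×33.3×(151−421) = -38900 J.
Q = ΔU + W = nCpΔT = -48700 J.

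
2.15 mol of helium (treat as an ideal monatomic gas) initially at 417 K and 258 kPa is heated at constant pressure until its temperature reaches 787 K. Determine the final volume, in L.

54.5 L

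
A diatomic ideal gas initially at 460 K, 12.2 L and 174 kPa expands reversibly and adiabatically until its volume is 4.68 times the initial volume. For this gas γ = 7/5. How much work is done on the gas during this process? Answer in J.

n = P₁V₁/(RT₁) = 174×12.2/(8.314×460) = 0.555 mol.
Adiabatic: TV^(γ−1) = const ⇒ T₂ = 460×(0.214)^0.400 = 248 K; PV^γ = const ⇒ P₂ = 20.1 kPa.
ΔU = nCvΔT = 0.555×20.8×(248−460) = -2440 J.
Q = 0 for an adiabatic process, so W = −ΔU = 2440 J.
Work done on the gas = −W_by = -2440 J.

-2440 J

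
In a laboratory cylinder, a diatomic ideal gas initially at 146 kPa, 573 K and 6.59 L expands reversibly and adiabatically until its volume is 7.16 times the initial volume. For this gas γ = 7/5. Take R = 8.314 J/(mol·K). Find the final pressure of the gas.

Adiabatic: TV^(γ−1) = const ⇒ T₂ = 573×(0.140)^0.400 = 261 K; PV^γ = const ⇒ P₂ = 9.28 kPa.

9.28 kPa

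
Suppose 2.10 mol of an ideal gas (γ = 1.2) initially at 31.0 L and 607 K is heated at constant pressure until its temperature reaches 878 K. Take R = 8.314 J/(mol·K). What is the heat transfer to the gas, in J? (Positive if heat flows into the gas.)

28400 J

P₁ = nRT₁/V₁ = 2.10×8.314×607/31.0 = 342 kPa.
Isobaric: P stays 342 kPa; V/T = const ⇒ T₂ = 878 K, V₂ = 44.8 L.
W = PΔV = 342×(44.8−31.0) kPa·L = 4730 J.
ΔU = nCvΔT = 2.10×41.6×(878−607) = 23700 J.
Q = ΔU + W = nCpΔT = 28400 J.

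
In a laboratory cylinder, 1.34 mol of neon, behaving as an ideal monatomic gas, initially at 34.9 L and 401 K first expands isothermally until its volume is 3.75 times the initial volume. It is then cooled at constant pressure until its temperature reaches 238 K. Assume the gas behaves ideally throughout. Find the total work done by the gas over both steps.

P₁ = nRT₁/V₁ = 1.34×8.314×401/34.9 = 128 kPa.
Step 1 — Isothermal: T stays 401 K; PV = const ⇒ V₂ = 131 L, P₂ = 34.1 kPa.
ΔU = 0 (ideal gas, T constant).
W = nRT ln(V₂/V₁) = 1.34×8.314×401×ln(3.75) = 5900 J.
Q = ΔU + W = 5900 J.
State after step 1: P = 34.1 kPa, V = 131 L, T = 401 K.
Step 2 — Isobaric: P stays 34.1 kPa; V/T = const ⇒ T₂ = 238 K, V₂ = 77.7 L.
W = PΔV = 34.1×(77.7−131) kPa·L = -1820 J.
ΔU = nCvΔT = 1.34×12.5×(238−401) = -2720 J.
Q = ΔU + W = nCpΔT = -4540 J.
Net over both steps: W = 4090 J, Q = 1370 J, ΔU = -2720 J.

4090 J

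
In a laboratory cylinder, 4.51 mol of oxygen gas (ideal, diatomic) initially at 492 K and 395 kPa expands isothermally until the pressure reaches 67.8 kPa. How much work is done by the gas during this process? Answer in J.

V₁ = nRT₁/P₁ = 4.51×8.314×492/395 = 46.7 L.
Isothermal: T stays 492 K; PV = const ⇒ V₂ = 272 L, P₂ = 67.8 kPa.
W = nRT ln(V₂/V₁) = 4.51×8.314×492×ln(5.83) = 32500 J.

32500 J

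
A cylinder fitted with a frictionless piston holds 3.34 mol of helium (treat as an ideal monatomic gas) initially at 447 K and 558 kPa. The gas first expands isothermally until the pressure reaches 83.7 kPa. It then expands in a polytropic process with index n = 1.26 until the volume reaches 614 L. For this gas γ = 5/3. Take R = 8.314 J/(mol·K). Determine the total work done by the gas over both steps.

38300 J

V₁ = nRT₁/P₁ = 3.34×8.314×447/558 = 22.2 L.
Step 1 — Isothermal: T stays 447 K; PV = const ⇒ V₂ = 148 L, P₂ = 83.7 kPa.
ΔU = 0 (ideal gas, T constant).
W = nRT ln(V₂/V₁) = 3.34×8.314×447×ln(6.67) = 23500 J.
Q = ΔU + W = 23500 J.
State after step 1: P = 83.7 kPa, V = 148 L, T = 447 K.
Step 2 — Polytropic n=1.26: T₂ = T₁(V₁/V₂)^(n−1) = 447×(0.242)^0.26 = 309 K; P₂ = P₁(V₁/V₂)^n = 14.0 kPa.
W = (P₁V₁−P₂V₂)/(n−1) = (83.7×148−14.0×614)/0.26 = 14700 J.
ΔU = nCvΔT = 3.34×12.5×(309−447) = -5750 J.
Q = ΔU + W = 8990 J.
Net over both steps: W = 38300 J, Q = 32500 J, ΔU = -5750 J.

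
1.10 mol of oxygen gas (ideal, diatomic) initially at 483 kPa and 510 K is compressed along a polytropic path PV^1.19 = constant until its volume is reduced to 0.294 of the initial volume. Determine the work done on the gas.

6430 J

V₁ = nRT₁/P₁ = 1.10×8.314×510/483 = 9.66 L.
Polytropic n=1.19: T₂ = T₁(V₁/V₂)^(n−1) = 510×(3.40)^0.19 = 644 K; P₂ = P₁(V₁/V₂)^n = 2070 kPa.
W = (P₁V₁−P₂V₂)/(n−1) = (483×9.66−2070×2.84)/0.19 = -6430 J.
Work done on the gas = −W_by = 6430 J.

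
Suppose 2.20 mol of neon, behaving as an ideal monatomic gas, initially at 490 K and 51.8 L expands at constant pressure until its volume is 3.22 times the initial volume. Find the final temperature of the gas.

P₁ = nRT₁/V₁ = 2.20×8.314×490/51.8 = 173 kPa.
Isobaric: P stays 173 kPa; V/T = const ⇒ T₂ = 1580 K, V₂ = 167 L.

1580 K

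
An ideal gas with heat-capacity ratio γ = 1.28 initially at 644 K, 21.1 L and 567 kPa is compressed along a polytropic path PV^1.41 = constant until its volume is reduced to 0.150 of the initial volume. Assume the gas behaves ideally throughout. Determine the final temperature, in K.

1400 K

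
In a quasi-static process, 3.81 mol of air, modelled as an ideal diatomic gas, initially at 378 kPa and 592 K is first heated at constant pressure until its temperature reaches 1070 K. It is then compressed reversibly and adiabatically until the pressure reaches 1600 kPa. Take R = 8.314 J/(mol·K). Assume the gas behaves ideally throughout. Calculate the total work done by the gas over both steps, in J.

V₁ = nRT₁/P₁ = 3.81×8.314×592/378 = 49.6 L.
Step 1 — Isobaric: P stays 378 kPa; V/T = const ⇒ T₂ = 1070 K, V₂ = 89.7 L.
W = PΔV = 378×(89.7−49.6) kPa·L = 15100 J.
ΔU = nCvΔT = 3.81×20.8×(1070−592) = 37900 J.
Q = ΔU + W = nCpΔT = 53000 J.
State after step 1: P = 378 kPa, V = 89.7 L, T = 1070 K.
Step 2 — Adiabatic: T₂/T₁ = (P₂/P₁)^((γ−1)/γ) ⇒ T₂ = 1070×(4.23)^0.286 = 1620 K; V₂ = 32.0 L.
ΔU = nCvΔT = 3.81×20.8×(1620−1070) = 43200 J.
Q = 0 for an adiabatic process, so W = −ΔU = -43200 J.
Net over both steps: W = -28100 J, Q = 53000 J, ΔU = 81100 J.

-28100 J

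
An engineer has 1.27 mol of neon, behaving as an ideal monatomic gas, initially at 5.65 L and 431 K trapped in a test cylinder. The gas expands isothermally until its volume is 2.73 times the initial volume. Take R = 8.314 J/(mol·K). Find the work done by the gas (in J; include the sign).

4570 J

P₁ = nRT₁/V₁ = 1.27×8.314×431/5.65 = 805 kPa.
Isothermal: T stays 431 K; PV = const ⇒ V₂ = 15.4 L, P₂ = 295 kPa.
W = nRT ln(V₂/V₁) = 1.27×8.314×431×ln(2.73) = 4570 J.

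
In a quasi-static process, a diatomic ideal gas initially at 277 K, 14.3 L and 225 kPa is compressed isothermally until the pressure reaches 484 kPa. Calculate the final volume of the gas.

Isothermal: T stays 277 K; PV = const ⇒ V₂ = 6.65 L, P₂ = 484 kPa.

6.65 L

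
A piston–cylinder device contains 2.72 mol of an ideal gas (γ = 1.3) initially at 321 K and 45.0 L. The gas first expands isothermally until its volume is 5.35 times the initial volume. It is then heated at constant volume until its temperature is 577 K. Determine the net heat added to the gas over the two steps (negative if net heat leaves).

P₁ = nRT₁/V₁ = 2.72×8.314×321/45.0 = 161 kPa.
Step 1 — Isothermal: T stays 321 K; PV = const ⇒ V₂ = 241 L, P₂ = 30.2 kPa.
ΔU = 0 (ideal gas, T constant).
W = nRT ln(V₂/V₁) = 2.72×8.314×321×ln(5.35) = 12200 J.
Q = ΔU + W = 12200 J.
State after step 1: P = 30.2 kPa, V = 241 L, T = 321 K.
Step 2 — Isochoric: V stays 241 L; P/T = const ⇒ T₂ = 577 K, P₂ = 54.2 kPa.
W = 0 (no volume change).
ΔU = nCvΔT = 2.72×27.7×(577−321) = 19300 J.
Q = ΔU = 19300 J.
Net over both steps: W = 12200 J, Q = 31500 J, ΔU = 19300 J.

31500 J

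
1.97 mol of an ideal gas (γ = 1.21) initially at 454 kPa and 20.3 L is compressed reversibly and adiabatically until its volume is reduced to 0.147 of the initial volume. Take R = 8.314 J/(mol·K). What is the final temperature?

842 K

T₁ = P₁V₁/(nR) = 454×20.3/(1.97×8.314) = 563 K.
Adiabatic: TV^(γ−1) = const ⇒ T₂ = 563×(6.80)^0.210 = 842 K; PV^γ = const ⇒ P₂ = 4620 kPa.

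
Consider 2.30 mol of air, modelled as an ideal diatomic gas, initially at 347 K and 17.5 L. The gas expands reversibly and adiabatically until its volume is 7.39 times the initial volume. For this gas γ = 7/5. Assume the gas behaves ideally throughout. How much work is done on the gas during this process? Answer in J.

-9140 J

P₁ = nRT₁/V₁ = 2.30×8.314×347/17.5 = 379 kPa.
Adiabatic: TV^(γ−1) = const ⇒ T₂ = 347×(0.135)^0.400 = 156 K; PV^γ = const ⇒ P₂ = 23.1 kPa.
ΔU = nCvΔT = 2.30×20.8×(156−347) = -9140 J.
Q = 0 for an adiabatic process, so W = −ΔU = 9140 J.
Work done on the gas = −W_by = -9140 J.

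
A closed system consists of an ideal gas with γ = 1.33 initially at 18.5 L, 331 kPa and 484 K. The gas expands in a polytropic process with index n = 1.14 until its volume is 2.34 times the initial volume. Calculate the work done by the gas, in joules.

n = P₁V₁/(RT₁) = 331×18.5/(8.314×484) = 1.52 mol.
Polytropic n=1.14: T₂ = T₁(V₁/V₂)^(n−1) = 484×(0.427)^0.14 = 430 K; P₂ = P₁(V₁/V₂)^n = 126 kPa.
W = (P₁V₁−P₂V₂)/(n−1) = (331×18.5−126×43.3)/0.14 = 4910 J.

4910 J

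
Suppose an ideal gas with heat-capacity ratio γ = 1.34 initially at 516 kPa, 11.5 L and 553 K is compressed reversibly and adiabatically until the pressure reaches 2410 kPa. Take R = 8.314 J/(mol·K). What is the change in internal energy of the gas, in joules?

n = P₁V₁/(RT₁) = 516×11.5/(8.314×553) = 1.29 mol.
Adiabatic: T₂/T₁ = (P₂/P₁)^((γ−1)/γ) ⇒ T₂ = 553×(4.67)^0.254 = 818 K; V₂ = 3.64 L.
For an ideal gas ΔU = nCvΔT with Cv = R/(γ−1) = 24.5 J/(mol·K).
ΔU = 1.29×24.5×(818−553) = 8350 J.

8350 J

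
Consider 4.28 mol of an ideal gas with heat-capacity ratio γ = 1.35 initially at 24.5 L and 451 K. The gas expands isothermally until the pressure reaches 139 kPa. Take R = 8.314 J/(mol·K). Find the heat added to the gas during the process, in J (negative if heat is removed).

24900 J

P₁ = nRT₁/V₁ = 4.28×8.314×451/24.5 = 655 kPa.
Isothermal: T stays 451 K; PV = const ⇒ V₂ = 115 L, P₂ = 139 kPa.
ΔU = 0 (ideal gas, T constant).
W = nRT ln(V₂/V₁) = 4.28×8.314×451×ln(4.71) = 24900 J.
Q = ΔU + W = 24900 J.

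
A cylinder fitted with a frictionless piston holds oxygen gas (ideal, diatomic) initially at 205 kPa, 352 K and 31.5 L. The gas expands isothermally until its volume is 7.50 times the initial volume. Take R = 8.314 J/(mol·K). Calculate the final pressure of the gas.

27.3 kPa

Isothermal: T stays 352 K; PV = const ⇒ V₂ = 236 L, P₂ = 27.3 kPa.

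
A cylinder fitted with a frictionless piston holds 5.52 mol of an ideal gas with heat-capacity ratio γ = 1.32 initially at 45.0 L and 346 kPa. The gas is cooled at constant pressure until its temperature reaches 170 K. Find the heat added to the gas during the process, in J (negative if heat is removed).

-32000 J

T₁ = P₁V₁/(nR) = 346×45.0/(5.52×8.314) = 339 K.
Isobaric: P stays 346 kPa; V/T = const ⇒ T₂ = 170 K, V₂ = 22.5 L.
W = PΔV = 346×(22.5−45.0) kPa·L = -7770 J.
ΔU = nCvΔT = 5.52×26.0×(170−339) = -24300 J.
Q = ΔU + W = nCpΔT = -32000 J.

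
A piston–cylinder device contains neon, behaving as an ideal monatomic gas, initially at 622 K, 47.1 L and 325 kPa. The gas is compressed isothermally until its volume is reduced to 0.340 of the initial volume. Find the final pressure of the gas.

956 kPa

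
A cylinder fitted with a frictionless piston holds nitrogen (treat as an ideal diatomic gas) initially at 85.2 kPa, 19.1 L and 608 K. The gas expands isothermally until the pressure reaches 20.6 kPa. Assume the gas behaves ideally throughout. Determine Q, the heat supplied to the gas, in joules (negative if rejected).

n = P₁V₁/(RT₁) = 85.2×19.1/(8.314×608) = 0.322 mol.
Isothermal: T stays 608 K; PV = const ⇒ V₂ = 79.0 L, P₂ = 20.6 kPa.
ΔU = 0 (ideal gas, T constant).
W = nRT ln(V₂/V₁) = 0.322×8.314×608×ln(4.14) = 2310 J.
Q = ΔU + W = 2310 J.

2310 J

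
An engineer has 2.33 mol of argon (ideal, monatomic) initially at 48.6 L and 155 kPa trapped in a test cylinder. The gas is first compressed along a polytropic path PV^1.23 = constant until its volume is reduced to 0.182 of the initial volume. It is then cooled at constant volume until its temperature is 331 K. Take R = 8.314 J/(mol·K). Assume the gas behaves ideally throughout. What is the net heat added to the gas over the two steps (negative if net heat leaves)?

T₁ = P₁V₁/(nR) = 155×48.6/(2.33×8.314) = 389 K.
Step 1 — Polytropic n=1.23: T₂ = T₁(V₁/V₂)^(n−1) = 389×(5.49)^0.23 = 575 K; P₂ = P₁(V₁/V₂)^n = 1260 kPa.
W = (P₁V₁−P₂V₂)/(n−1) = (155×48.6−1260×8.85)/0.23 = -15700 J.
ΔU = nCvΔT = 2.33×12.5×(575−389) = 5420 J.
Q = ΔU + W = -10300 J.
State after step 1: P = 1260 kPa, V = 8.85 L, T = 575 K.
Step 2 — Isochoric: V stays 8.85 L; P/T = const ⇒ T₂ = 331 K, P₂ = 725 kPa.
W = 0 (no volume change).
ΔU = nCvΔT = 2.33×12.5×(331−575) = -7100 J.
Q = ΔU = -7100 J.
Net over both steps: W = -15700 J, Q = -17400 J, ΔU = -1680 J.

-17400 J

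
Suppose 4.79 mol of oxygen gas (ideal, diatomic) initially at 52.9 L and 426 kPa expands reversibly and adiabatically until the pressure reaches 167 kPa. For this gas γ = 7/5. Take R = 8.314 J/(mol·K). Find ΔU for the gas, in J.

-13200 J

T₁ = P₁V₁/(nR) = 426×52.9/(4.79×8.314) = 566 K.
Adiabatic: T₂/T₁ = (P₂/P₁)^((γ−1)/γ) ⇒ T₂ = 566×(0.392)^0.286 = 433 K; V₂ = 103 L.
For an ideal gas ΔU = nCvΔT with Cv = (5/2)R = 20.8 J/(mol·K).
ΔU = 4.79×20.8×(433−566) = -13200 J.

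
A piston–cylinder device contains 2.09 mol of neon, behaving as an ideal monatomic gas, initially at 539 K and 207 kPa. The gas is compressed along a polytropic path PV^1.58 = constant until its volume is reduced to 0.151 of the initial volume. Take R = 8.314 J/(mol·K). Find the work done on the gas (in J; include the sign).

V₁ = nRT₁/P₁ = 2.09×8.314×539/207 = 45.2 L.
Polytropic n=1.58: T₂ = T₁(V₁/V₂)^(n−1) = 539×(6.62)^0.58 = 1610 K; P₂ = P₁(V₁/V₂)^n = 4100 kPa.
W = (P₁V₁−P₂V₂)/(n−1) = (207×45.2−4100×6.83)/0.58 = -32200 J.
Work done on the gas = −W_by = 32200 J.

32200 J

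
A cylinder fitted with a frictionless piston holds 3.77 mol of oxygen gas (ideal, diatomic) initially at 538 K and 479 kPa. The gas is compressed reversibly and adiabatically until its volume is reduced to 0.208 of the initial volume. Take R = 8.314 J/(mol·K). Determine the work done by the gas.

V₁ = nRT₁/P₁ = 3.77×8.314×538/479 = 35.2 L.
Adiabatic: TV^(γ−1) = const ⇒ T₂ = 538×(4.81)^0.400 = 1010 K; PV^γ = const ⇒ P₂ = 4320 kPa.
ΔU = nCvΔT = 3.77×20.8×(1010−538) = 36800 J.
Q = 0 for an adiabatic process, so W = −ΔU = -36800 J.

-36800 J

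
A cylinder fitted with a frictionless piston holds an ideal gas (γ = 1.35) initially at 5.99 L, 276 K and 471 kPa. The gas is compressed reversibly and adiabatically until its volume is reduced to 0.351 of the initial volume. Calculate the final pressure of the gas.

1940 kPa

Adiabatic: TV^(γ−1) = const ⇒ T₂ = 276×(2.85)^0.350 = 398 K; PV^γ = const ⇒ P₂ = 1940 kPa.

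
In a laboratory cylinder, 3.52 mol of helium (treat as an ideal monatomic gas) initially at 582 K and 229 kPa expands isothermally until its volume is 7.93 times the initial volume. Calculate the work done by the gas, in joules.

V₁ = nRT₁/P₁ = 3.52×8.314×582/229 = 74.4 L.
Isothermal: T stays 582 K; PV = const ⇒ V₂ = 590 L, P₂ = 28.9 kPa.
W = nRT ln(V₂/V₁) = 3.52×8.314×582×ln(7.93) = 35300 J.

35300 J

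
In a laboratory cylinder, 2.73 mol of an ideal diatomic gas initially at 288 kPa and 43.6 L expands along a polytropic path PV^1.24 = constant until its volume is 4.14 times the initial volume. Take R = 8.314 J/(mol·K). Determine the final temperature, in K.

T₁ = P₁V₁/(nR) = 288×43.6/(2.73×8.314) = 553 K.
Polytropic n=1.24: T₂ = T₁(V₁/V₂)^(n−1) = 553×(0.242)^0.24 = 393 K; P₂ = P₁(V₁/V₂)^n = 49.5 kPa.

393 K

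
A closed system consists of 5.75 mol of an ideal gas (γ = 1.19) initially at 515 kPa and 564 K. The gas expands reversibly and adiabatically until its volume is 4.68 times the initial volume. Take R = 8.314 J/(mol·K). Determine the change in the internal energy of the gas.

V₁ = nRT₁/P₁ = 5.75×8.314×564/515 = 52.4 L.
Adiabatic: TV^(γ−1) = const ⇒ T₂ = 564×(0.214)^0.190 = 421 K; PV^γ = const ⇒ P₂ = 82.1 kPa.
For an ideal gas ΔU = nCvΔT with Cv = R/(γ−1) = 43.8 J/(mol·K).
ΔU = 5.75×43.8×(421−564) = -36100 J.

-36100 J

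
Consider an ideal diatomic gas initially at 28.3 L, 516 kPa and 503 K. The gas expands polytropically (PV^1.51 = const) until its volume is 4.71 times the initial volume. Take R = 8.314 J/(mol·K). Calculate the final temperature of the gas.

228 K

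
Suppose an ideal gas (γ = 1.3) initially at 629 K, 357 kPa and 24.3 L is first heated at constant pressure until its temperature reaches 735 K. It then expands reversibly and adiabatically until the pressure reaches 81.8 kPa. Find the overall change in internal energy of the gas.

n = P₁V₁/(RT₁) = 357×24.3/(8.314×629) = 1.66 mol.
Step 1 — Isobaric: P stays 357 kPa; V/T = const ⇒ T₂ = 735 K, V₂ = 28.4 L.
W = PΔV = 357×(28.4−24.3) kPa·L = 1460 J.
ΔU = nCvΔT = 1.66×27.7×(735−629) = 4870 J.
Q = ΔU + W = nCpΔT = 6340 J.
State after step 1: P = 357 kPa, V = 28.4 L, T = 735 K.
Step 2 — Adiabatic: T₂/T₁ = (P₂/P₁)^((γ−1)/γ) ⇒ T₂ = 735×(0.229)^0.231 = 523 K; V₂ = 88.2 L.
ΔU = nCvΔT = 1.66×27.7×(523−735) = -9740 J.
Q = 0 for an adiabatic process, so W = −ΔU = 9740 J.
Net over both steps: W = 11200 J, Q = 6340 J, ΔU = -4870 J.

-4870 J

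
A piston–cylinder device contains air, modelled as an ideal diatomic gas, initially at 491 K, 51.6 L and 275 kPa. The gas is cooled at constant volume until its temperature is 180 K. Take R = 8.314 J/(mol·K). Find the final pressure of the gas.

101 kPa

Isochoric: V stays 51.6 L; P/T = const ⇒ T₂ = 180 K, P₂ = 101 kPa.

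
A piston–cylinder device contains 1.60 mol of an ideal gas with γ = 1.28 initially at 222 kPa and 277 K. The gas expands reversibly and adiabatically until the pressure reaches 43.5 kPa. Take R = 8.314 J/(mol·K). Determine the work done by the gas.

V₁ = nRT₁/P₁ = 1.60×8.314×277/222 = 16.6 L.
Adiabatic: T₂/T₁ = (P₂/P₁)^((γ−1)/γ) ⇒ T₂ = 277×(0.196)^0.219 = 194 K; V₂ = 59.3 L.
ΔU = nCvΔT = 1.60×29.7×(194−277) = -3950 J.
Q = 0 for an adiabatic process, so W = −ΔU = 3950 J.

3950 J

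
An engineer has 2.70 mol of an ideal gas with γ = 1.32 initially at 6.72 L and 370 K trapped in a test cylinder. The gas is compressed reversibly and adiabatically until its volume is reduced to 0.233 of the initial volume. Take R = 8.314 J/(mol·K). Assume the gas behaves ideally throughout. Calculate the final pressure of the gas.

8450 kPa

P₁ = nRT₁/V₁ = 2.70×8.314×370/6.72 = 1240 kPa.
Adiabatic: TV^(γ−1) = const ⇒ T₂ = 370×(4.29)^0.320 = 590 K; PV^γ = const ⇒ P₂ = 8450 kPa.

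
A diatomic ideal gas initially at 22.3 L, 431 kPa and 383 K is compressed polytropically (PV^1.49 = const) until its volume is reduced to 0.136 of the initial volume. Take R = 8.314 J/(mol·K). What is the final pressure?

Polytropic n=1.49: T₂ = T₁(V₁/V₂)^(n−1) = 383×(7.35)^0.49 = 1020 K; P₂ = P₁(V₁/V₂)^n = 8420 kPa.

8420 kPa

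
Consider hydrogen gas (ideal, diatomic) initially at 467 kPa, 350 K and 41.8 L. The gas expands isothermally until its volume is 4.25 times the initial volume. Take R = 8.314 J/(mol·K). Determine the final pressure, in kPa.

110 kPa

Isothermal: T stays 350 K; PV = const ⇒ V₂ = 178 L, P₂ = 110 kPa.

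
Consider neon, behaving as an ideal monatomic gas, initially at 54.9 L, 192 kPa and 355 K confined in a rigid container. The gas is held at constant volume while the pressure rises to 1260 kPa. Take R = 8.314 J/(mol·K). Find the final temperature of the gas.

Isochoric: V stays 54.9 L; P/T = const ⇒ T₂ = 2330 K, P₂ = 1260 kPa.

2330 K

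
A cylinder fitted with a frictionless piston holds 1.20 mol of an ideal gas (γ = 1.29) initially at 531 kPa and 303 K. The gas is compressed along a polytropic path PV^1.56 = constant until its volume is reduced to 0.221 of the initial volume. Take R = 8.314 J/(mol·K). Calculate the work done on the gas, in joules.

7170 J

V₁ = nRT₁/P₁ = 1.20×8.314×303/531 = 5.69 L.
Polytropic n=1.56: T₂ = T₁(V₁/V₂)^(n−1) = 303×(4.52)^0.56 = 706 K; P₂ = P₁(V₁/V₂)^n = 5600 kPa.
W = (P₁V₁−P₂V₂)/(n−1) = (531×5.69−5600×1.26)/0.56 = -7170 J.
Work done on the gas = −W_by = 7170 J.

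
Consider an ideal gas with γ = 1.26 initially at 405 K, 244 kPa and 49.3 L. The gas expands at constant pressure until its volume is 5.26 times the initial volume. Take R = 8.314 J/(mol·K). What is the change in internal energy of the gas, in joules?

n = P₁V₁/(RT₁) = 244×49.3/(8.314×405) = 3.57 mol.
Isobaric: P stays 244 kPa; V/T = const ⇒ T₂ = 2130 K, V₂ = 259 L.
For an ideal gas ΔU = nCvΔT with Cv = R/(γ−1) = 32.0 J/(mol·K).
ΔU = 3.57×32.0×(2130−405) = 197000 J.

197000 J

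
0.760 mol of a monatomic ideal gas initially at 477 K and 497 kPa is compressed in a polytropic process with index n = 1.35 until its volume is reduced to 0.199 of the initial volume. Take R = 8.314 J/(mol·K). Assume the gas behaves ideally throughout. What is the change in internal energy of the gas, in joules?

3430 J

V₁ = nRT₁/P₁ = 0.760×8.314×477/497 = 6.06 L.
Polytropic n=1.35: T₂ = T₁(V₁/V₂)^(n−1) = 477×(5.03)^0.35 = 839 K; P₂ = P₁(V₁/V₂)^n = 4390 kPa.
For an ideal gas ΔU = nCvΔT with Cv = (3/2)R = 12.5 J/(mol·K).
ΔU = 0.760×12.5×(839−477) = 3430 J.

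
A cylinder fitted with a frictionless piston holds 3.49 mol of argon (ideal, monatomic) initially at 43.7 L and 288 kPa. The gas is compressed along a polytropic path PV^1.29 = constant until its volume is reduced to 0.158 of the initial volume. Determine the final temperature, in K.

T₁ = P₁V₁/(nR) = 288×43.7/(3.49×8.314) = 434 K.
Polytropic n=1.29: T₂ = T₁(V₁/V₂)^(n−1) = 434×(6.33)^0.29 = 741 K; P₂ = P₁(V₁/V₂)^n = 3110 kPa.

741 K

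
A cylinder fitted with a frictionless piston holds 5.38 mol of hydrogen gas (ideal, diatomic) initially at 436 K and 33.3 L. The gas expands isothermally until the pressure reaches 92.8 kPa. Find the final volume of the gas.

P₁ = nRT₁/V₁ = 5.38×8.314×436/33.3 = 586 kPa.
Isothermal: T stays 436 K; PV = const ⇒ V₂ = 210 L, P₂ = 92.8 kPa.

210 L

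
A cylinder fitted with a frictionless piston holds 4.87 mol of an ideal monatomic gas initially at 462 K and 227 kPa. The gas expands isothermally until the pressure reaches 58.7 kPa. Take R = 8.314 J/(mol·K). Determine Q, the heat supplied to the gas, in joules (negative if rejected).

25300 J

V₁ = nRT₁/P₁ = 4.87×8.314×462/227 = 82.4 L.
Isothermal: T stays 462 K; PV = const ⇒ V₂ = 319 L, P₂ = 58.7 kPa.
ΔU = 0 (ideal gas, T constant).
W = nRT ln(V₂/V₁) = 4.87×8.314×462×ln(3.87) = 25300 J.
Q = ΔU + W = 25300 J.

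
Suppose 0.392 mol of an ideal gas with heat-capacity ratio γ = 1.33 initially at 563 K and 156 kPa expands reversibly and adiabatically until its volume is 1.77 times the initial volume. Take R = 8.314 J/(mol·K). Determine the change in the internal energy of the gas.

V₁ = nRT₁/P₁ = 0.392×8.314×563/156 = 11.8 L.
Adiabatic: TV^(γ−1) = const ⇒ T₂ = 563×(0.565)^0.330 = 466 K; PV^γ = const ⇒ P₂ = 73.0 kPa.
For an ideal gas ΔU = nCvΔT with Cv = R/(γ−1) = 25.2 J/(mol·K).
ΔU = 0.392×25.2×(466−563) = -955 J.

-955 J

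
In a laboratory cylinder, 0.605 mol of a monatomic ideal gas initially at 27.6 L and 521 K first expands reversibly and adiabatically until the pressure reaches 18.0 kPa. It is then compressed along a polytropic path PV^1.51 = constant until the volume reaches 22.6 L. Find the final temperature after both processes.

P₁ = nRT₁/V₁ = 0.605×8.314×521/27.6 = 94.9 kPa.
Step 1 — Adiabatic: T₂/T₁ = (P₂/P₁)^((γ−1)/γ) ⇒ T₂ = 521×(0.190)^0.400 = 268 K; V₂ = 74.9 L.
ΔU = nCvΔT = 0.605×12.5×(268−521) = -1910 J.
Q = 0 for an adiabatic process, so W = −ΔU = 1910 J.
State after step 1: P = 18.0 kPa, V = 74.9 L, T = 268 K.
Step 2 — Polytropic n=1.51: T₂ = T₁(V₁/V₂)^(n−1) = 268×(3.31)^0.51 = 493 K; P₂ = P₁(V₁/V₂)^n = 110 kPa.
W = (P₁V₁−P₂V₂)/(n−1) = (18.0×74.9−110×22.6)/0.51 = -2220 J.
ΔU = nCvΔT = 0.605×12.5×(493−268) = 1700 J.
Q = ΔU + W = -523 J.
Net over both steps: W = -315 J, Q = -523 J, ΔU = -208 J.

493 K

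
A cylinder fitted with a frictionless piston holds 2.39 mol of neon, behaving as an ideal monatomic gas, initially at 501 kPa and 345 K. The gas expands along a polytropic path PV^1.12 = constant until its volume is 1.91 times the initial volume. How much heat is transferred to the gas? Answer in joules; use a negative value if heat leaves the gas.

V₁ = nRT₁/P₁ = 2.39×8.314×345/501 = 13.7 L.
Polytropic n=1.12: T₂ = T₁(V₁/V₂)^(n−1) = 345×(0.524)^0.12 = 319 K; P₂ = P₁(V₁/V₂)^n = 243 kPa.
W = (P₁V₁−P₂V₂)/(n−1) = (501×13.7−243×26.1)/0.12 = 4270 J.
ΔU = nCvΔT = 2.39×12.5×(319−345) = -768 J.
Q = ΔU + W = 3500 J.

3500 J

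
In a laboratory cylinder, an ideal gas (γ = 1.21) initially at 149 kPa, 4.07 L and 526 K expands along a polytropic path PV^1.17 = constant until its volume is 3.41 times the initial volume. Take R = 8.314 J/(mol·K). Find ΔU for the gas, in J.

n = P₁V₁/(RT₁) = 149×4.07/(8.314×526) = 0.139 mol.
Polytropic n=1.17: T₂ = T₁(V₁/V₂)^(n−1) = 526×(0.293)^0.17 = 427 K; P₂ = P₁(V₁/V₂)^n = 35.5 kPa.
For an ideal gas ΔU = nCvΔT with Cv = R/(γ−1) = 39.6 J/(mol·K).
ΔU = 0.139×39.6×(427−526) = -544 J.

-544 J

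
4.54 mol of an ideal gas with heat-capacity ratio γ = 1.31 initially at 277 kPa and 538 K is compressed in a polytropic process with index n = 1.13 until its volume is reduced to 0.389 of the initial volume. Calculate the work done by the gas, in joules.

-20400 J

V₁ = nRT₁/P₁ = 4.54×8.314×538/277 = 73.3 L.
Polytropic n=1.13: T₂ = T₁(V₁/V₂)^(n−1) = 538×(2.57)^0.13 = 608 K; P₂ = P₁(V₁/V₂)^n = 805 kPa.
W = (P₁V₁−P₂V₂)/(n−1) = (277×73.3−805×28.5)/0.13 = -20400 J.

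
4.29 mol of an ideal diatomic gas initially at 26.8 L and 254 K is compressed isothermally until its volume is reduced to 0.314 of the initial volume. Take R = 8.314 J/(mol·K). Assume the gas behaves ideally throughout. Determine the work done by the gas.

-10500 J

P₁ = nRT₁/V₁ = 4.29×8.314×254/26.8 = 338 kPa.
Isothermal: T stays 254 K; PV = const ⇒ V₂ = 8.42 L, P₂ = 1080 kPa.
W = nRT ln(V₂/V₁) = 4.29×8.314×254×ln(0.314) = -10500 J.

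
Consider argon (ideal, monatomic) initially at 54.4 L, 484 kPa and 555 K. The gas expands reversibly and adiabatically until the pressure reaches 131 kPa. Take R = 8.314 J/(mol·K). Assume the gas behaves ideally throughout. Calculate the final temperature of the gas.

Adiabatic: T₂/T₁ = (P₂/P₁)^((γ−1)/γ) ⇒ T₂ = 555×(0.271)^0.400 = 329 K; V₂ = 119 L.

329 K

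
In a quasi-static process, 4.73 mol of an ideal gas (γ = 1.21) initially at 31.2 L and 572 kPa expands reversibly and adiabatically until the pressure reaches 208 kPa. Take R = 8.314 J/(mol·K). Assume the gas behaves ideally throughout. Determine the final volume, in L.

T₁ = P₁V₁/(nR) = 572×31.2/(4.73×8.314) = 454 K.
Adiabatic: T₂/T₁ = (P₂/P₁)^((γ−1)/γ) ⇒ T₂ = 454×(0.364)^0.174 = 381 K; V₂ = 72.0 L.

72.0 L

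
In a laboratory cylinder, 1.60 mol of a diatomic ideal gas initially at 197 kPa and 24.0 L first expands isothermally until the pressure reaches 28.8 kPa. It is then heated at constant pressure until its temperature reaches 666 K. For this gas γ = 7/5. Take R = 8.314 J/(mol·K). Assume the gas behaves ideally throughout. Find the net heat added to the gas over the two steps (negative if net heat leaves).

T₁ = P₁V₁/(nR) = 197×24.0/(1.60×8.314) = 355 K.
Step 1 — Isothermal: T stays 355 K; PV = const ⇒ V₂ = 164 L, P₂ = 28.8 kPa.
ΔU = 0 (ideal gas, T constant).
W = nRT ln(V₂/V₁) = 1.60×8.314×355×ln(6.84) = 9090 J.
Q = ΔU + W = 9090 J.
State after step 1: P = 28.8 kPa, V = 164 L, T = 355 K.
Step 2 — Isobaric: P stays 28.8 kPa; V/T = const ⇒ T₂ = 666 K, V₂ = 308 L.
W = PΔV = 28.8×(308−164) kPa·L = 4130 J.
ΔU = nCvΔT = 1.60×20.8×(666−355) = 10300 J.
Q = ΔU + W = nCpΔT = 14500 J.
Net over both steps: W = 13200 J, Q = 23600 J, ΔU = 10300 J.

23600 J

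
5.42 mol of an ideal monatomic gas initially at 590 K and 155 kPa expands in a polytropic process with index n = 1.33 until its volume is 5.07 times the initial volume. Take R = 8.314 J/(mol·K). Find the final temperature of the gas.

V₁ = nRT₁/P₁ = 5.42×8.314×590/155 = 172 L.
Polytropic n=1.33: T₂ = T₁(V₁/V₂)^(n−1) = 590×(0.197)^0.33 = 345 K; P₂ = P₁(V₁/V₂)^n = 17.9 kPa.

345 K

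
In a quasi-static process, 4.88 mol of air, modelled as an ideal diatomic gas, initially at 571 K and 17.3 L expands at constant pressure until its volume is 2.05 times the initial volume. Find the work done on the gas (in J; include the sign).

-24300 J

P₁ = nRT₁/V₁ = 4.88×8.314×571/17.3 = 1340 kPa.
Isobaric: P stays 1340 kPa; V/T = const ⇒ T₂ = 1170 K, V₂ = 35.5 L.
W = PΔV = 1340×(35.5−17.3) kPa·L = 24300 J.
Work done on the gas = −W_by = -24300 J.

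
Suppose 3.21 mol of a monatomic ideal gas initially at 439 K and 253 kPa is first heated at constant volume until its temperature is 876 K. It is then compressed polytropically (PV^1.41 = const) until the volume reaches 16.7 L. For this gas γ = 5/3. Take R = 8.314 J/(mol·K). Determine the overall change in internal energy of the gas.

V₁ = nRT₁/P₁ = 3.21×8.314×439/253 = 46.3 L.
Step 1 — Isochoric: V stays 46.3 L; P/T = const ⇒ T₂ = 876 K, P₂ = 505 kPa.
W = 0 (no volume change).
ΔU = nCvΔT = 3.21×12.5×(876−439) = 17500 J.
Q = ΔU = 17500 J.
State after step 1: P = 505 kPa, V = 46.3 L, T = 876 K.
Step 2 — Polytropic n=1.41: T₂ = T₁(V₁/V₂)^(n−1) = 876×(2.77)^0.41 = 1330 K; P₂ = P₁(V₁/V₂)^n = 2130 kPa.
W = (P₁V₁−P₂V₂)/(n−1) = (505×46.3−2130×16.7)/0.41 = -29600 J.
ΔU = nCvΔT = 3.21×12.5×(1330−876) = 18200 J.
Q = ΔU + W = -11400 J.
Net over both steps: W = -29600 J, Q = 6100 J, ΔU = 35700 J.

35700 J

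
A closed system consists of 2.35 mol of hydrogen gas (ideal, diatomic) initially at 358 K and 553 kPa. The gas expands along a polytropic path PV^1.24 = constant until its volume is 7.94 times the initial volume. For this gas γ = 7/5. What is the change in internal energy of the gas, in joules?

-6850 J

V₁ = nRT₁/P₁ = 2.35×8.314×358/553 = 12.6 L.
Polytropic n=1.24: T₂ = T₁(V₁/V₂)^(n−1) = 358×(0.126)^0.24 = 218 K; P₂ = P₁(V₁/V₂)^n = 42.4 kPa.
For an ideal gas ΔU = nCvΔT with Cv = (5/2)R = 20.8 J/(mol·K).
ΔU = 2.35×20.8×(218−358) = -6850 J.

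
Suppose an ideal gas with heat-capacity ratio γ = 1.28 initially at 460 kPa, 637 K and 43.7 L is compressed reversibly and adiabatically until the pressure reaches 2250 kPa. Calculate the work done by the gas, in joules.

n = P₁V₁/(RT₁) = 460×43.7/(8.314×637) = 3.80 mol.
Adiabatic: T₂/T₁ = (P₂/P₁)^((γ−1)/γ) ⇒ T₂ = 637×(4.89)^0.219 = 901 K; V₂ = 12.6 L.
ΔU = nCvΔT = 3.80×29.7×(901−637) = 29800 J.
Q = 0 for an adiabatic process, so W = −ΔU = -29800 J.

-29800 J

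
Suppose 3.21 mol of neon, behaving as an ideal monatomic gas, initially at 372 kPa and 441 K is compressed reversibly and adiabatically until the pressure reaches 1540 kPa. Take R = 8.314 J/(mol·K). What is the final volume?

V₁ = nRT₁/P₁ = 3.21×8.314×441/372 = 31.6 L.
Adiabatic: T₂/T₁ = (P₂/P₁)^((γ−1)/γ) ⇒ T₂ = 441×(4.14)^0.400 = 778 K; V₂ = 13.5 L.

13.5 L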